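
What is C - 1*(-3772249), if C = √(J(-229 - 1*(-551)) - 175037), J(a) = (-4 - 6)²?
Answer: 3772249 + I*√174937 ≈ 3.7722e+6 + 418.25*I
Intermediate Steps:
J(a) = 100 (J(a) = (-10)² = 100)
C = I*√174937 (C = √(100 - 175037) = √(-174937) = I*√174937 ≈ 418.25*I)
C - 1*(-3772249) = I*√174937 - 1*(-3772249) = I*√174937 + 3772249 = 3772249 + I*√174937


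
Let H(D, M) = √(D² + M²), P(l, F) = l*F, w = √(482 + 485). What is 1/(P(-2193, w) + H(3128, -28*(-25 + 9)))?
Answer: 1/(-2193*√967 + 8*√156017) ≈ -1.5376e-5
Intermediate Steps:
w = √967 ≈ 31.097
P(l, F) = F*l
1/(P(-2193, w) + H(3128, -28*(-25 + 9))) = 1/(√967*(-2193) + √(3128² + (-28*(-25 + 9))²)) = 1/(-2193*√967 + √(9784384 + (-28*(-16))²)) = 1/(-2193*√967 + √(9784384 + 448²)) = 1/(-2193*√967 + √(9784384 + 200704)) = 1/(-2193*√967 + √9985088) = 1/(-2193*√967 + 8*√156017)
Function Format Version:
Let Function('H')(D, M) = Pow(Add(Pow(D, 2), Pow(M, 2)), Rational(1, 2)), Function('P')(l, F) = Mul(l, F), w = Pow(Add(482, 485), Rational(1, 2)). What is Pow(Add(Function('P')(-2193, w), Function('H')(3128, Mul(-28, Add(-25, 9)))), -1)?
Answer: Pow(Add(Mul(-2193, Pow(967, Rational(1, 2))), Mul(8, Pow(156017, Rational(1, 2)))), -1) ≈ -1.5376e-5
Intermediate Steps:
w = Pow(967, Rational(1, 2)) ≈ 31.097
Function('P')(l, F) = Mul(F, l)
Pow(Add(Function('P')(-2193, w), Function('H')(3128, Mul(-28, Add(-25, 9)))), -1) = Pow(Add(Mul(Pow(967, Rational(1, 2)), -2193), Pow(Add(Pow(3128, 2), Pow(Mul(-28, Add(-25, 9)), 2)), Rational(1, 2))), -1) = Pow(Add(Mul(-2193, Pow(967, Rational(1, 2))), Pow(Add(9784384, Pow(Mul(-28, -16), 2)), Rational(1, 2))), -1) = Pow(Add(Mul(-2193, Pow(967, Rational(1, 2))), Pow(Add(9784384, Pow(448, 2)), Rational(1, 2))), -1) = Pow(Add(Mul(-2193, Pow(967, Rational(1, 2))), Pow(Add(9784384, 200704), Rational(1, 2))), -1) = Pow(Add(Mul(-2193, Pow(967, Rational(1, 2))), Pow(9985088, Rational(1, 2))), -1) = Pow(Add(Mul(-2193, Pow(967, Rational(1, 2))), Mul(8, Pow(156017, Rational(1, 2)))), -1)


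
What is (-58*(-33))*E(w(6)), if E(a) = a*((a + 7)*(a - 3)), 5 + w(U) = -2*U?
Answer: -6507600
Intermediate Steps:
w(U) = -5 - 2*U
E(a) = a*(-3 + a)*(7 + a) (E(a) = a*((7 + a)*(-3 + a)) = a*((-3 + a)*(7 + a)) = a*(-3 + a)*(7 + a))
(-58*(-33))*E(w(6)) = (-58*(-33))*((-5 - 2*6)*(-21 + (-5 - 2*6)**2 + 4*(-5 - 2*6))) = 1914*((-5 - 12)*(-21 + (-5 - 12)**2 + 4*(-5 - 12))) = 1914*(-17*(-21 + (-17)**2 + 4*(-17))) = 1914*(-17*(-21 + 289 - 68)) = 1914*(-17*200) = 1914*(-3400) = -6507600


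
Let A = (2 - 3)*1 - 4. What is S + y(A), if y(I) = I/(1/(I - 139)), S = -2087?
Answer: -1367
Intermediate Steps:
A = -5 (A = -1*1 - 4 = -1 - 4 = -5)
y(I) = I*(-139 + I) (y(I) = I/(1/(-139 + I)) = I*(-139 + I))
S + y(A) = -2087 - 5*(-139 - 5) = -2087 - 5*(-144) = -2087 + 720 = -1367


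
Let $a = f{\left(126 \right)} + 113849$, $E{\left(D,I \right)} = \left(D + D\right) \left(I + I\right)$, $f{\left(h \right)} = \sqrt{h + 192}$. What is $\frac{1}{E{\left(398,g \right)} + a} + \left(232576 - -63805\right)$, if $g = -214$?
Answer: $\frac{5083520154733968}{17151977201} - \frac{\sqrt{318}}{51455931603} \approx 2.9638 \cdot 10^{5}$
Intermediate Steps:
$f{\left(h \right)} = \sqrt{192 + h}$
$E{\left(D,I \right)} = 4 D I$ ($E{\left(D,I \right)} = 2 D 2 I = 4 D I$)
$a = 113849 + \sqrt{318}$ ($a = \sqrt{192 + 126} + 113849 = \sqrt{318} + 113849 = 113849 + \sqrt{318} \approx 1.1387 \cdot 10^{5}$)
$\frac{1}{E{\left(398,g \right)} + a} + \left(232576 - -63805\right) = \frac{1}{4 \cdot 398 \left(-214\right) + \left(113849 + \sqrt{318}\right)} + \left(232576 - -63805\right) = \frac{1}{-340688 + \left(113849 + \sqrt{318}\right)} + \left(232576 + 63805\right) = \frac{1}{-226839 + \sqrt{318}} + 296381 = 296381 + \frac{1}{-226839 + \sqrt{318}}$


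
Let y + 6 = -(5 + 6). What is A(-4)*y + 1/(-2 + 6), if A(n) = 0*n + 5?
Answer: -339/4 ≈ -84.750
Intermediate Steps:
A(n) = 5 (A(n) = 0 + 5 = 5)
y = -17 (y = -6 - (5 + 6) = -6 - 1*11 = -6 - 11 = -17)
A(-4)*y + 1/(-2 + 6) = 5*(-17) + 1/(-2 + 6) = -85 + 1/4 = -85 + ¼ = -339/4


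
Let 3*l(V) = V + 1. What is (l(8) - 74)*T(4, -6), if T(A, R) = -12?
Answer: 852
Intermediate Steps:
l(V) = ⅓ + V/3 (l(V) = (V + 1)/3 = (1 + V)/3 = ⅓ + V/3)
(l(8) - 74)*T(4, -6) = ((⅓ + (⅓)*8) - 74)*(-12) = ((⅓ + 8/3) - 74)*(-12) = (3 - 74)*(-12) = -71*(-12) = 852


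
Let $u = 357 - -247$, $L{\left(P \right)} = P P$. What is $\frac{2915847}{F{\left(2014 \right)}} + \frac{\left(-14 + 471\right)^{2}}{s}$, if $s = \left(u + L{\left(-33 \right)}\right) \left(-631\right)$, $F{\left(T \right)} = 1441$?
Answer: $\frac{283149893572}{139945073} \approx 2023.3$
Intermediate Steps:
$L{\left(P \right)} = P^{2}$
$u = 604$ ($u = 357 + 247 = 604$)
$s = -1068283$ ($s = \left(604 + \left(-33\right)^{2}\right) \left(-631\right) = \left(604 + 1089\right) \left(-631\right) = 1693 \left(-631\right) = -1068283$)
$\frac{2915847}{F{\left(2014 \right)}} + \frac{\left(-14 + 471\right)^{2}}{s} = \frac{2915847}{1441} + \frac{\left(-14 + 471\right)^{2}}{-1068283} = 2915847 \cdot \frac{1}{1441} + 457^{2} \left(- \frac{1}{1068283}\right) = \frac{265077}{131} + 208849 \left(- \frac{1}{1068283}\right) = \frac{265077}{131} - \frac{208849}{1068283} = \frac{283149893572}{139945073}$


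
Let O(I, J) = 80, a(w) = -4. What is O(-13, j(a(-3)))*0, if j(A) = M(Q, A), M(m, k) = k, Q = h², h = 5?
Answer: 0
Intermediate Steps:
Q = 25 (Q = 5² = 25)
j(A) = A
O(-13, j(a(-3)))*0 = 80*0 = 0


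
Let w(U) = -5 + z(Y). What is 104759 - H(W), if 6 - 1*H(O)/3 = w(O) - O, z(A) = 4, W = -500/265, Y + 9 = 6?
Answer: 5551414/53 ≈ 1.0474e+5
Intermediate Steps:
Y = -3 (Y = -9 + 6 = -3)
W = -100/53 (W = -500*1/265 = -100/53 ≈ -1.8868)
w(U) = -1 (w(U) = -5 + 4 = -1)
H(O) = 21 + 3*O (H(O) = 18 - 3*(-1 - O) = 18 + (3 + 3*O) = 21 + 3*O)
104759 - H(W) = 104759 - (21 + 3*(-100/53)) = 104759 - (21 - 300/53) = 104759 - 1*813/53 = 104759 - 813/53 = 5551414/53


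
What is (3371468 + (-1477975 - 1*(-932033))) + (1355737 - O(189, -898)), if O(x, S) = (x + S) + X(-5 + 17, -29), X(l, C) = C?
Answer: 4182001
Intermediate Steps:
O(x, S) = -29 + S + x (O(x, S) = (x + S) - 29 = (S + x) - 29 = -29 + S + x)
(3371468 + (-1477975 - 1*(-932033))) + (1355737 - O(189, -898)) = (3371468 + (-1477975 - 1*(-932033))) + (1355737 - (-29 - 898 + 189)) = (3371468 + (-1477975 + 932033)) + (1355737 - 1*(-738)) = (3371468 - 545942) + (1355737 + 738) = 2825526 + 1356475 = 4182001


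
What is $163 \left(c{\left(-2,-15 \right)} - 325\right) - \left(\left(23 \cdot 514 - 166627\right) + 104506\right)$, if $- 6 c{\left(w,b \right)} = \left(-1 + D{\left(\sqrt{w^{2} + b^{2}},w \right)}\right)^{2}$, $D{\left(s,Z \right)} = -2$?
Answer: $- \frac{5841}{2} \approx -2920.5$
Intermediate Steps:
$c{\left(w,b \right)} = - \frac{3}{2}$ ($c{\left(w,b \right)} = - \frac{\left(-1 - 2\right)^{2}}{6} = - \frac{\left(-3\right)^{2}}{6} = \left(- \frac{1}{6}\right) 9 = - \frac{3}{2}$)
$163 \left(c{\left(-2,-15 \right)} - 325\right) - \left(\left(23 \cdot 514 - 166627\right) + 104506\right) = 163 \left(- \frac{3}{2} - 325\right) - \left(\left(23 \cdot 514 - 166627\right) + 104506\right) = 163 \left(- \frac{653}{2}\right) - \left(\left(11822 - 166627\right) + 104506\right) = - \frac{106439}{2} - \left(-154805 + 104506\right) = - \frac{106439}{2} - -50299 = - \frac{106439}{2} + 50299 = - \frac{5841}{2}$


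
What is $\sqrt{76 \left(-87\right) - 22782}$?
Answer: $3 i \sqrt{3266} \approx 171.45 i$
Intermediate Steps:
$\sqrt{76 \left(-87\right) - 22782} = \sqrt{-6612 - 22782} = \sqrt{-29394} = 3 i \sqrt{3266}$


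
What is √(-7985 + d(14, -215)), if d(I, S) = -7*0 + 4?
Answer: I*√7981 ≈ 89.336*I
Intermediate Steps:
d(I, S) = 4 (d(I, S) = 0 + 4 = 4)
√(-7985 + d(14, -215)) = √(-7985 + 4) = √(-7981) = I*√7981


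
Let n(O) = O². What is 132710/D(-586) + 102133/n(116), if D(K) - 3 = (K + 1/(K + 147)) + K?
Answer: -91441068763/863188944 ≈ -105.93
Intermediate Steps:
D(K) = 3 + 1/(147 + K) + 2*K (D(K) = 3 + ((K + 1/(K + 147)) + K) = 3 + ((K + 1/(147 + K)) + K) = 3 + (1/(147 + K) + 2*K) = 3 + 1/(147 + K) + 2*K)
132710/D(-586) + 102133/n(116) = 132710/(((442 + 2*(-586)² + 297*(-586))/(147 - 586))) + 102133/(116²) = 132710/(((442 + 2*343396 - 174042)/(-439))) + 102133/13456 = 132710/((-(442 + 686792 - 174042)/439)) + 102133*(1/13456) = 132710/((-1/439*513192)) + 102133/13456 = 132710/(-513192/439) + 102133/13456 = 132710*(-439/513192) + 102133/13456 = -29129845/256596 + 102133/13456 = -91441068763/863188944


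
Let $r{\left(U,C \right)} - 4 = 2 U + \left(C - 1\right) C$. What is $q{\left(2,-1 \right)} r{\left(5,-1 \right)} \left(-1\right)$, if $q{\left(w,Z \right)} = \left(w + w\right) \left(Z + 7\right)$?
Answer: $-384$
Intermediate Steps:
$r{\left(U,C \right)} = 4 + 2 U + C \left(-1 + C\right)$ ($r{\left(U,C \right)} = 4 + \left(2 U + \left(C - 1\right) C\right) = 4 + \left(2 U + \left(-1 + C\right) C\right) = 4 + \left(2 U + C \left(-1 + C\right)\right) = 4 + 2 U + C \left(-1 + C\right)$)
$q{\left(w,Z \right)} = 2 w \left(7 + Z\right)$
$q{\left(2,-1 \right)} r{\left(5,-1 \right)} \left(-1\right) = 2 \cdot 2 \left(7 - 1\right) \left(4 + \left(-1\right)^{2} - -1 + 2 \cdot 5\right) \left(-1\right) = 2 \cdot 2 \cdot 6 \left(4 + 1 + 1 + 10\right) \left(-1\right) = 24 \cdot 16 \left(-1\right) = 384 \left(-1\right) = -384$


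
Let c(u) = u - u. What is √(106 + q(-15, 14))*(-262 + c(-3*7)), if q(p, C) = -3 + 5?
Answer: -1572*√3 ≈ -2722.8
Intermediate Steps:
q(p, C) = 2
c(u) = 0
√(106 + q(-15, 14))*(-262 + c(-3*7)) = √(106 + 2)*(-262 + 0) = √108*(-262) = (6*√3)*(-262) = -1572*√3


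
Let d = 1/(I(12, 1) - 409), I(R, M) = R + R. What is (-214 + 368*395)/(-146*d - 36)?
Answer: -27940605/6857 ≈ -4074.8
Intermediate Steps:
I(R, M) = 2*R
d = -1/385 (d = 1/(2*12 - 409) = 1/(24 - 409) = 1/(-385) = -1/385 ≈ -0.0025974)
(-214 + 368*395)/(-146*d - 36) = (-214 + 368*395)/(-146*(-1/385) - 36) = (-214 + 145360)/(146/385 - 36) = 145146/(-13714/385) = 145146*(-385/13714) = -27940605/6857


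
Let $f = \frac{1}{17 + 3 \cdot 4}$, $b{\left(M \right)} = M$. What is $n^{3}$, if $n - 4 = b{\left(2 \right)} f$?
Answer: $\frac{1643032}{24389} \approx 67.368$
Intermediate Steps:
$f = \frac{1}{29}$ ($f = \frac{1}{17 + 12} = \frac{1}{29} \approx 0.034483$)
$n = \frac{118}{29}$ ($n = 4 + 2 \cdot \frac{1}{29} = 4 + \frac{2}{29} = \frac{118}{29} \approx 4.069$)
$n^{3} = \left(\frac{118}{29}\right)^{3} = \frac{1643032}{24389}$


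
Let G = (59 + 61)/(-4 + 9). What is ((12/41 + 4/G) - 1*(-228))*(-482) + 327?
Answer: -13504220/123 ≈ -1.0979e+5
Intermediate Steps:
G = 24 (G = 120/5 = 120*(1/5) = 24)
((12/41 + 4/G) - 1*(-228))*(-482) + 327 = ((12/41 + 4/24) - 1*(-228))*(-482) + 327 = ((12*(1/41) + 4*(1/24)) + 228)*(-482) + 327 = ((12/41 + 1/6) + 228)*(-482) + 327 = (113/246 + 228)*(-482) + 327 = (56201/246)*(-482) + 327 = -13544441/123 + 327 = -13504220/123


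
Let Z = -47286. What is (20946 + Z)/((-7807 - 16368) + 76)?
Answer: 8780/8033 ≈ 1.0930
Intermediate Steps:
(20946 + Z)/((-7807 - 16368) + 76) = (20946 - 47286)/((-7807 - 16368) + 76) = -26340/(-24175 + 76) = -26340/(-24099) = -26340*(-1/24099) = 8780/8033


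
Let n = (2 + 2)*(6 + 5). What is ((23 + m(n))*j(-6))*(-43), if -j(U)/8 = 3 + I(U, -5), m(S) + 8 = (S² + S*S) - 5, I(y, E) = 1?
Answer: 5341632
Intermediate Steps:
n = 44 (n = 4*11 = 44)
m(S) = -13 + 2*S² (m(S) = -8 + ((S² + S*S) - 5) = -8 + ((S² + S²) - 5) = -8 + (2*S² - 5) = -8 + (-5 + 2*S²) = -13 + 2*S²)
j(U) = -32 (j(U) = -8*(3 + 1) = -8*4 = -32)
((23 + m(n))*j(-6))*(-43) = ((23 + (-13 + 2*44²))*(-32))*(-43) = ((23 + (-13 + 2*1936))*(-32))*(-43) = ((23 + (-13 + 3872))*(-32))*(-43) = ((23 + 3859)*(-32))*(-43) = (3882*(-32))*(-43) = -124224*(-43) = 5341632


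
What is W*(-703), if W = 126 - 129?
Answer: 2109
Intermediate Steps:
W = -3
W*(-703) = -3*(-703) = 2109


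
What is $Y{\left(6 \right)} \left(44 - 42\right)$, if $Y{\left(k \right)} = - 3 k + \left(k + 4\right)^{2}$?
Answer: $164$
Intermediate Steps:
$Y{\left(k \right)} = \left(4 + k\right)^{2} - 3 k$ ($Y{\left(k \right)} = - 3 k + \left(4 + k\right)^{2} = \left(4 + k\right)^{2} - 3 k$)
$Y{\left(6 \right)} \left(44 - 42\right) = \left(\left(4 + 6\right)^{2} - 18\right) \left(44 - 42\right) = \left(10^{2} - 18\right) 2 = \left(100 - 18\right) 2 = 82 \cdot 2 = 164$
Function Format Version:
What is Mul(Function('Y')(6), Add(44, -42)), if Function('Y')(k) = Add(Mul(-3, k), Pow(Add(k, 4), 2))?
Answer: 164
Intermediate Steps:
Function('Y')(k) = Add(Pow(Add(4, k), 2), Mul(-3, k)) (Function('Y')(k) = Add(Mul(-3, k), Pow(Add(4, k), 2)) = Add(Pow(Add(4, k), 2), Mul(-3, k)))
Mul(Function('Y')(6), Add(44, -42)) = Mul(Add(Pow(Add(4, 6), 2), Mul(-3, 6)), Add(44, -42)) = Mul(Add(Pow(10, 2), -18), 2) = Mul(Add(100, -18), 2) = Mul(82, 2) = 164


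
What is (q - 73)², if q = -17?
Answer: 8100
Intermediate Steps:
(q - 73)² = (-17 - 73)² = (-90)² = 8100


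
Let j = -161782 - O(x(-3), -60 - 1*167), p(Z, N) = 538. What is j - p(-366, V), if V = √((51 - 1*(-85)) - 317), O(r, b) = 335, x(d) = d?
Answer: -162655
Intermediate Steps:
V = I*√181 (V = √((51 + 85) - 317) = √(136 - 317) = √(-181) = I*√181 ≈ 13.454*I)
j = -162117 (j = -161782 - 1*335 = -161782 - 335 = -162117)
j - p(-366, V) = -162117 - 1*538 = -162117 - 538 = -162655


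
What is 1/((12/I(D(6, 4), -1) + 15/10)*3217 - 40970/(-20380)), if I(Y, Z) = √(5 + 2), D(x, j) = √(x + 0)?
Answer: -35088888989/1378045044892553 + 40084888044*√7/1378045044892553 ≈ 5.1497e-5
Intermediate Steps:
D(x, j) = √x
I(Y, Z) = √7
1/((12/I(D(6, 4), -1) + 15/10)*3217 - 40970/(-20380)) = 1/((12/(√7) + 15/10)*3217 - 40970/(-20380)) = 1/((12*(√7/7) + 15*(⅒))*3217 - 40970*(-1/20380)) = 1/((12*√7/7 + 3/2)*3217 + 4097/2038) = 1/((3/2 + 12*√7/7)*3217 + 4097/2038) = 1/((9651/2 + 38604*√7/7) + 4097/2038) = 1/(4919233/1019 + 38604*√7/7)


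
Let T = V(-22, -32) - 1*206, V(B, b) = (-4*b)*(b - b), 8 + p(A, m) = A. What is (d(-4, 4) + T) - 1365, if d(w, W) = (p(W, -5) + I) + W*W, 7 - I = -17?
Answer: -1535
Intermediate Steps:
p(A, m) = -8 + A
I = 24 (I = 7 - 1*(-17) = 7 + 17 = 24)
d(w, W) = 16 + W + W² (d(w, W) = ((-8 + W) + 24) + W*W = (16 + W) + W² = 16 + W + W²)
V(B, b) = 0 (V(B, b) = -4*b*0 = 0)
T = -206 (T = 0 - 1*206 = 0 - 206 = -206)
(d(-4, 4) + T) - 1365 = ((16 + 4 + 4²) - 206) - 1365 = ((16 + 4 + 16) - 206) - 1365 = (36 - 206) - 1365 = -170 - 1365 = -1535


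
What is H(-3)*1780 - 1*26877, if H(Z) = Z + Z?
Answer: -37557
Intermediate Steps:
H(Z) = 2*Z
H(-3)*1780 - 1*26877 = (2*(-3))*1780 - 1*26877 = -6*1780 - 26877 = -10680 - 26877 = -37557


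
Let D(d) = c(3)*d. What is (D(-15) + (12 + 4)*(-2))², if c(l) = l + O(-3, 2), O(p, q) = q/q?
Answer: 8464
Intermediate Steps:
O(p, q) = 1
c(l) = 1 + l (c(l) = l + 1 = 1 + l)
D(d) = 4*d (D(d) = (1 + 3)*d = 4*d)
(D(-15) + (12 + 4)*(-2))² = (4*(-15) + (12 + 4)*(-2))² = (-60 + 16*(-2))² = (-60 - 32)² = (-92)² = 8464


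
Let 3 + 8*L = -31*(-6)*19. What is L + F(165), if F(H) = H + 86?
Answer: 5539/8 ≈ 692.38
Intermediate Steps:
F(H) = 86 + H
L = 3531/8 (L = -3/8 + (-31*(-6)*19)/8 = -3/8 + (186*19)/8 = -3/8 + (1/8)*3534 = -3/8 + 1767/4 = 3531/8 ≈ 441.38)
L + F(165) = 3531/8 + (86 + 165) = 3531/8 + 251 = 5539/8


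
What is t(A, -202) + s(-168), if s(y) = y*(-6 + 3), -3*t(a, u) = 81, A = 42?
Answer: 477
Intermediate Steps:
t(a, u) = -27 (t(a, u) = -⅓*81 = -27)
s(y) = -3*y (s(y) = y*(-3) = -3*y)
t(A, -202) + s(-168) = -27 - 3*(-168) = -27 + 504 = 477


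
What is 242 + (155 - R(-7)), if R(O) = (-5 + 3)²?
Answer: 393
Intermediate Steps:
R(O) = 4 (R(O) = (-2)² = 4)
242 + (155 - R(-7)) = 242 + (155 - 1*4) = 242 + (155 - 4) = 242 + 151 = 393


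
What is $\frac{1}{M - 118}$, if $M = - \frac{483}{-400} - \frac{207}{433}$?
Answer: $- \frac{173200}{20311261} \approx -0.0085273$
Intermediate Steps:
$M = \frac{126339}{173200}$ ($M = \left(-483\right) \left(- \frac{1}{400}\right) - \frac{207}{433} = \frac{483}{400} - \frac{207}{433} = \frac{126339}{173200} \approx 0.72944$)
$\frac{1}{M - 118} = \frac{1}{\frac{126339}{173200} - 118} = \frac{1}{- \frac{20311261}{173200}} = - \frac{173200}{20311261}$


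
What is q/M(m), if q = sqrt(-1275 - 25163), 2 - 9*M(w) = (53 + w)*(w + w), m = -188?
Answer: -9*I*sqrt(26438)/50758 ≈ -0.02883*I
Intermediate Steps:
M(w) = 2/9 - 2*w*(53 + w)/9 (M(w) = 2/9 - (53 + w)*(w + w)/9 = 2/9 - (53 + w)*2*w/9 = 2/9 - 2*w*(53 + w)/9)
q = I*sqrt(26438) (q = sqrt(-26438) = I*sqrt(26438) ≈ 162.6*I)
q/M(m) = (I*sqrt(26438))/(2/9 - 106/9*(-188) - 2/9*(-188)**2) = (I*sqrt(26438))/(2/9 + 19928/9 - 2/9*35344) = (I*sqrt(26438))/(2/9 + 19928/9 - 70688/9) = (I*sqrt(26438))/(-50758/9) = (I*sqrt(26438))*(-9/50758) = -9*I*sqrt(26438)/50758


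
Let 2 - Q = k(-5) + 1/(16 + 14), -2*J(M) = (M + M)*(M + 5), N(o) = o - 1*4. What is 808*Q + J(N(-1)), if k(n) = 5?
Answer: -36764/15 ≈ -2450.9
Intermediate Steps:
N(o) = -4 + o (N(o) = o - 4 = -4 + o)
J(M) = -M*(5 + M) (J(M) = -(M + M)*(M + 5)/2 = -2*M*(5 + M)/2 = -M*(5 + M))
Q = -91/30 (Q = 2 - (5 + 1/(16 + 14)) = 2 - (5 + 1/30) = 2 - 1*151/30 = 2 - 151/30 = -91/30 ≈ -3.0333)
808*Q + J(N(-1)) = 808*(-91/30) - (-4 - 1)*(5 + (-4 - 1)) = -36764/15 - 1*(-5)*(5 - 5) = -36764/15 - 1*(-5)*0 = -36764/15 + 0 = -36764/15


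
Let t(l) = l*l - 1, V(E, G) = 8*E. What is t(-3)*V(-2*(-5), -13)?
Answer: 640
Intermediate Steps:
t(l) = -1 + l² (t(l) = l² - 1 = -1 + l²)
t(-3)*V(-2*(-5), -13) = (-1 + (-3)²)*(8*(-2*(-5))) = (-1 + 9)*(8*10) = 8*80 = 640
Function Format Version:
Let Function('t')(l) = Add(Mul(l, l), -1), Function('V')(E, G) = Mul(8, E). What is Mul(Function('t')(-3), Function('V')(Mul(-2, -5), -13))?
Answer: 640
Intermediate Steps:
Function('t')(l) = Add(-1, Pow(l, 2)) (Function('t')(l) = Add(Pow(l, 2), -1) = Add(-1, Pow(l, 2)))
Mul(Function('t')(-3), Function('V')(Mul(-2, -5), -13)) = Mul(Add(-1, Pow(-3, 2)), Mul(8, Mul(-2, -5))) = Mul(Add(-1, 9), Mul(8, 10)) = Mul(8, 80) = 640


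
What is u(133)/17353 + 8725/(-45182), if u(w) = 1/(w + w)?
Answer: -529916643/2744151361 ≈ -0.19311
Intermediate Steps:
u(w) = 1/(2*w)
u(133)/17353 + 8725/(-45182) = ((½)/133)/17353 + 8725/(-45182) = ((½)*(1/133))*(1/17353) + 8725*(-1/45182) = (1/266)*(1/17353) - 8725/45182 = 1/4615898 - 8725/45182 = -529916643/2744151361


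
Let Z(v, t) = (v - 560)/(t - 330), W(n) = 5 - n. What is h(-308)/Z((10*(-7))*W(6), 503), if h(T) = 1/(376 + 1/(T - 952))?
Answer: -3114/3316313 ≈ -0.00093899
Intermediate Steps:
Z(v, t) = (-560 + v)/(-330 + t)
h(T) = 1/(376 + 1/(-952 + T))
h(-308)/Z((10*(-7))*W(6), 503) = ((-952 - 308)/(-357951 + 376*(-308)))/(((-560 + (10*(-7))*(5 - 1*6))/(-330 + 503))) = (-1260/(-357951 - 115808))/(((-560 - 70*(5 - 6))/173)) = (-1260/(-473759))/(((-560 - 70*(-1))/173)) = (-1/473759*(-1260))/(((-560 + 70)/173)) = 1260/(473759*(((1/173)*(-490)))) = 1260/(473759*(-490/173)) = (1260/473759)*(-173/490) = -3114/3316313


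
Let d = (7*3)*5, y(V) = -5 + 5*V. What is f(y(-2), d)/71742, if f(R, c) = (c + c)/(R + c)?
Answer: 7/215226 ≈ 3.2524e-5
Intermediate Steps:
d = 105 (d = 21*5 = 105)
f(R, c) = 2*c/(R + c) (f(R, c) = (2*c)/(R + c) = 2*c/(R + c))
f(y(-2), d)/71742 = (2*105/((-5 + 5*(-2)) + 105))/71742 = (2*105/((-5 - 10) + 105))*(1/71742) = (2*105/(-15 + 105))*(1/71742) = (2*105/90)*(1/71742) = (2*105*(1/90))*(1/71742) = (7/3)*(1/71742) = 7/215226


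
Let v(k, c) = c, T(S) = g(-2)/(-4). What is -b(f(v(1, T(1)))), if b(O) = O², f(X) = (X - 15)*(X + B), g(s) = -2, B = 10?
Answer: -370881/16 ≈ -23180.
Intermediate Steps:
T(S) = ½ (T(S) = -2/(-4) = -2*(-¼) = ½)
f(X) = (-15 + X)*(10 + X) (f(X) = (X - 15)*(X + 10) = (-15 + X)*(10 + X))
-b(f(v(1, T(1)))) = -(-150 + (½)² - 5*½)² = -(-150 + ¼ - 5/2)² = -(-609/4)² = -1*370881/16 = -370881/16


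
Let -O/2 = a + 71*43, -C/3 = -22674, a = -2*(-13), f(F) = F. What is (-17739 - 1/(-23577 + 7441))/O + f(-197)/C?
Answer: 9725402202965/3379519612368 ≈ 2.8777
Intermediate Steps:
a = 26
C = 68022 (C = -3*(-22674) = 68022)
O = -6158 (O = -2*(26 + 71*43) = -2*(26 + 3053) = -2*3079 = -6158)
(-17739 - 1/(-23577 + 7441))/O + f(-197)/C = (-17739 - 1/(-23577 + 7441))/(-6158) - 197/68022 = (-17739 - 1/(-16136))*(-1/6158) - 197*1/68022 = (-17739 - 1*(-1/16136))*(-1/6158) - 197/68022 = (-17739 + 1/16136)*(-1/6158) - 197/68022 = -286236503/16136*(-1/6158) - 197/68022 = 286236503/99365488 - 197/68022 = 9725402202965/3379519612368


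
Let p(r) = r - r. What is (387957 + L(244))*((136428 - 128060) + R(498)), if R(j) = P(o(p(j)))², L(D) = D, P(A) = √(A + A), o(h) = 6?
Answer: 3253124380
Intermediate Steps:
p(r) = 0
P(A) = √2*√A (P(A) = √(2*A) = √2*√A)
R(j) = 12 (R(j) = (√2*√6)² = (2*√3)² = 12)
(387957 + L(244))*((136428 - 128060) + R(498)) = (387957 + 244)*((136428 - 128060) + 12) = 388201*(8368 + 12) = 388201*8380 = 3253124380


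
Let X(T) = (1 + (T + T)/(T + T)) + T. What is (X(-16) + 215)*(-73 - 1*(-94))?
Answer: 4221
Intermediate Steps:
X(T) = 2 + T (X(T) = (1 + (2*T)/((2*T))) + T = (1 + (2*T)*(1/(2*T))) + T = (1 + 1) + T = 2 + T)
(X(-16) + 215)*(-73 - 1*(-94)) = ((2 - 16) + 215)*(-73 - 1*(-94)) = (-14 + 215)*(-73 + 94) = 201*21 = 4221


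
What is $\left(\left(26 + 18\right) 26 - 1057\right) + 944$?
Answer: $1031$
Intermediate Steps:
$\left(\left(26 + 18\right) 26 - 1057\right) + 944 = \left(44 \cdot 26 - 1057\right) + 944 = \left(1144 - 1057\right) + 944 = 87 + 944 = 1031$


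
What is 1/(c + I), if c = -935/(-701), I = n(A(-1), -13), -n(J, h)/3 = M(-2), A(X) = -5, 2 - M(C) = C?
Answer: -701/7477 ≈ -0.093754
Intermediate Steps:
M(C) = 2 - C
n(J, h) = -12 (n(J, h) = -3*(2 - 1*(-2)) = -3*(2 + 2) = -3*4 = -12)
I = -12
c = 935/701 (c = -935*(-1/701) = 935/701 ≈ 1.3338)
1/(c + I) = 1/(935/701 - 12) = 1/(-7477/701) = -701/7477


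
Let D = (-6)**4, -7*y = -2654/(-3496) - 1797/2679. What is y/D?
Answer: -7261/745319232 ≈ -9.7421e-6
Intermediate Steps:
y = -7261/575092 (y = -(-2654/(-3496) - 1797/2679)/7 = -(-2654*(-1/3496) - 1797*1/2679)/7 = -(1327/1748 - 599/893)/7 = -1/7*7261/82156 = -7261/575092 ≈ -0.012626)
D = 1296
y/D = -7261/575092/1296 = -7261/575092*1/1296 = -7261/745319232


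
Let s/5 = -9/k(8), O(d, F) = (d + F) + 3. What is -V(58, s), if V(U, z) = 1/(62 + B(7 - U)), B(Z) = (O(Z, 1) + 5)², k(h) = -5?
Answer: -1/1826 ≈ -0.00054764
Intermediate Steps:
O(d, F) = 3 + F + d (O(d, F) = (F + d) + 3 = 3 + F + d)
B(Z) = (9 + Z)² (B(Z) = ((3 + 1 + Z) + 5)² = ((4 + Z) + 5)² = (9 + Z)²)
s = 9 (s = 5*(-9/(-5)) = 5*(-9*(-⅕)) = 5*(9/5) = 9)
V(U, z) = 1/(62 + (16 - U)²) (V(U, z) = 1/(62 + (9 + (7 - U))²) = 1/(62 + (16 - U)²))
-V(58, s) = -1/(62 + (-16 + 58)²) = -1/(62 + 42²) = -1/(62 + 1764) = -1/1826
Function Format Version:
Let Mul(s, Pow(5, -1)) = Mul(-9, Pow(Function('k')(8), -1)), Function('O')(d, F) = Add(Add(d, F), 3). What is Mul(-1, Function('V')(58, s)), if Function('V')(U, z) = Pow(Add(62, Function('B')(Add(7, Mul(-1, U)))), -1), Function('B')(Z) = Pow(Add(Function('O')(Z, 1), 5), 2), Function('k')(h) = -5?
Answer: Rational(-1, 1826) ≈ -0.00054764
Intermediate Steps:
Function('O')(d, F) = Add(3, F, d) (Function('O')(d, F) = Add(Add(F, d), 3) = Add(3, F, d))
Function('B')(Z) = Pow(Add(9, Z), 2) (Function('B')(Z) = Pow(Add(Add(3, 1, Z), 5), 2) = Pow(Add(Add(4, Z), 5), 2) = Pow(Add(9, Z), 2))
s = 9 (s = Mul(5, Mul(-9, Pow(-5, -1))) = Mul(5, Mul(-9, Rational(-1, 5))) = Mul(5, Rational(9, 5)) = 9)
Function('V')(U, z) = Pow(Add(62, Pow(Add(16, Mul(-1, U)), 2)), -1) (Function('V')(U, z) = Pow(Add(62, Pow(Add(9, Add(7, Mul(-1, U))), 2)), -1) = Pow(Add(62, Pow(Add(16, Mul(-1, U)), 2)), -1))
Mul(-1, Function('V')(58, s)) = Mul(-1, Pow(Add(62, Pow(Add(-16, 58), 2)), -1)) = Mul(-1, Pow(Add(62, Pow(42, 2)), -1)) = Mul(-1, Pow(Add(62, 1764), -1)) = Mul(-1, Pow(1826, -1)) = Mul(-1, Rational(1, 1826)) = Rational(-1, 1826)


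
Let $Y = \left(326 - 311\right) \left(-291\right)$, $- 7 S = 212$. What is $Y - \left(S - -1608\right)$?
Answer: $- \frac{41599}{7} \approx -5942.7$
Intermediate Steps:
$S = - \frac{212}{7}$ ($S = \left(- \frac{1}{7}\right) 212 = - \frac{212}{7} \approx -30.286$)
$Y = -4365$ ($Y = 15 \left(-291\right) = -4365$)
$Y - \left(S - -1608\right) = -4365 - \left(- \frac{212}{7} - -1608\right) = -4365 - \left(- \frac{212}{7} + 1608\right) = -4365 - \frac{11044}{7} = - \frac{41599}{7}$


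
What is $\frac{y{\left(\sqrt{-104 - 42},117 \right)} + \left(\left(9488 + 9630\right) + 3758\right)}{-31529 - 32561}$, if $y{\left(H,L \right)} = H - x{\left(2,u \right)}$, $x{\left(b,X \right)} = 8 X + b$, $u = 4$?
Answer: $- \frac{11421}{32045} - \frac{i \sqrt{146}}{64090} \approx -0.35641 - 0.00018853 i$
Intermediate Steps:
$x{\left(b,X \right)} = b + 8 X$
$y{\left(H,L \right)} = -34 + H$ ($y{\left(H,L \right)} = H - \left(2 + 8 \cdot 4\right) = H - \left(2 + 32\right) = H - 34 = -34 + H$)
$\frac{y{\left(\sqrt{-104 - 42},117 \right)} + \left(\left(9488 + 9630\right) + 3758\right)}{-31529 - 32561} = \frac{\left(-34 + \sqrt{-104 - 42}\right) + \left(\left(9488 + 9630\right) + 3758\right)}{-31529 - 32561} = \frac{\left(-34 + \sqrt{-146}\right) + \left(19118 + 3758\right)}{-64090} = \left(\left(-34 + i \sqrt{146}\right) + 22876\right) \left(- \frac{1}{64090}\right) = \left(22842 + i \sqrt{146}\right) \left(- \frac{1}{64090}\right) = - \frac{11421}{32045} - \frac{i \sqrt{146}}{64090}$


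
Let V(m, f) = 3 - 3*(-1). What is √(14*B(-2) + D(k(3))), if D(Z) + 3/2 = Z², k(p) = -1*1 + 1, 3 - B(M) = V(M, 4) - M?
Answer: I*√286/2 ≈ 8.4558*I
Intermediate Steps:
V(m, f) = 6 (V(m, f) = 3 + 3 = 6)
B(M) = -3 + M (B(M) = 3 - (6 - M) = 3 + (-6 + M) = -3 + M)
k(p) = 0 (k(p) = -1 + 1 = 0)
D(Z) = -3/2 + Z²
√(14*B(-2) + D(k(3))) = √(14*(-3 - 2) + (-3/2 + 0²)) = √(14*(-5) + (-3/2 + 0)) = √(-70 - 3/2) = √(-143/2) = I*√286/2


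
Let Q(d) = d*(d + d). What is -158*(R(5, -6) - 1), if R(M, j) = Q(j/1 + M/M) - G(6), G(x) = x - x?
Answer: -7742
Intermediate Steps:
Q(d) = 2*d² (Q(d) = d*(2*d) = 2*d²)
G(x) = 0
R(M, j) = 2*(1 + j)² (R(M, j) = 2*(j/1 + M/M)² - 1*0 = 2*(j*1 + 1)² + 0 = 2*(j + 1)² + 0 = 2*(1 + j)² + 0 = 2*(1 + j)²)
-158*(R(5, -6) - 1) = -158*(2*(1 - 6)² - 1) = -158*(2*(-5)² - 1) = -158*(2*25 - 1) = -158*(50 - 1) = -158*49 = -7742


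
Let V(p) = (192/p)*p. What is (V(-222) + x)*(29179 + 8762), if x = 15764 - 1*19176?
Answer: -122170020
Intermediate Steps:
x = -3412 (x = 15764 - 19176 = -3412)
V(p) = 192
(V(-222) + x)*(29179 + 8762) = (192 - 3412)*(29179 + 8762) = -3220*37941 = -122170020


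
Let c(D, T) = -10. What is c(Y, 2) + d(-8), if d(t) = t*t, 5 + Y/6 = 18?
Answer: 54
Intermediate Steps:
Y = 78 (Y = -30 + 6*18 = -30 + 108 = 78)
d(t) = t²
c(Y, 2) + d(-8) = -10 + (-8)² = -10 + 64 = 54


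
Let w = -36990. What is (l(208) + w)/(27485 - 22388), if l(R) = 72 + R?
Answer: -36710/5097 ≈ -7.2023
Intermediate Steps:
(l(208) + w)/(27485 - 22388) = ((72 + 208) - 36990)/(27485 - 22388) = (280 - 36990)/5097 = -36710*1/5097 = -36710/5097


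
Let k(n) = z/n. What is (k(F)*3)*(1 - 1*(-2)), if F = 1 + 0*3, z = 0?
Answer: 0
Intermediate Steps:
F = 1 (F = 1 + 0 = 1)
k(n) = 0 (k(n) = 0/n = 0)
(k(F)*3)*(1 - 1*(-2)) = (0*3)*(1 - 1*(-2)) = 0*(1 + 2) = 0*3 = 0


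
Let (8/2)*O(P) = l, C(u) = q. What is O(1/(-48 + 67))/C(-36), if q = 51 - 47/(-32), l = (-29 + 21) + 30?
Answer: 176/1679 ≈ 0.10482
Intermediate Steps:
l = 22 (l = -8 + 30 = 22)
q = 1679/32 (q = 51 - 47*(-1)/32 = 51 - 1*(-47/32) = 51 + 47/32 = 1679/32 ≈ 52.469)
C(u) = 1679/32
O(P) = 11/2 (O(P) = (1/4)*22 = 11/2)
O(1/(-48 + 67))/C(-36) = 11/(2*(1679/32)) = (11/2)*(32/1679) = 176/1679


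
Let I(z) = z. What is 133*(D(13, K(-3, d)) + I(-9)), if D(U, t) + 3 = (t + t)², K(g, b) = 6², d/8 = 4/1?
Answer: 687876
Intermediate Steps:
d = 32 (d = 8*(4/1) = 8*(4*1) = 8*4 = 32)
K(g, b) = 36
D(U, t) = -3 + 4*t² (D(U, t) = -3 + (t + t)² = -3 + (2*t)² = -3 + 4*t²)
133*(D(13, K(-3, d)) + I(-9)) = 133*((-3 + 4*36²) - 9) = 133*((-3 + 4*1296) - 9) = 133*((-3 + 5184) - 9) = 133*(5181 - 9) = 133*5172 = 687876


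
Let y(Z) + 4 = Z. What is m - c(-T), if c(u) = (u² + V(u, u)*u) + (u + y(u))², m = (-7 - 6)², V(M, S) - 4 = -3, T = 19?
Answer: -1937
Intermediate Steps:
V(M, S) = 1 (V(M, S) = 4 - 3 = 1)
y(Z) = -4 + Z
m = 169 (m = (-13)² = 169)
c(u) = u + u² + (-4 + 2*u)² (c(u) = (u² + 1*u) + (u + (-4 + u))² = (u² + u) + (-4 + 2*u)² = (u + u²) + (-4 + 2*u)² = u + u² + (-4 + 2*u)²)
m - c(-T) = 169 - (16 - (-15)*19 + 5*(-1*19)²) = 169 - (16 - 15*(-19) + 5*(-19)²) = 169 - (16 + 285 + 5*361) = 169 - (16 + 285 + 1805) = 169 - 1*2106 = 169 - 2106 = -1937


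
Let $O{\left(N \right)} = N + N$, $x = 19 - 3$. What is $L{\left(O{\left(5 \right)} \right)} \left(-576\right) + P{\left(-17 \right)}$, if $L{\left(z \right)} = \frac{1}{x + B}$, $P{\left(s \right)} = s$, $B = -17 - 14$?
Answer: $\frac{107}{5} \approx 21.4$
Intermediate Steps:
$x = 16$
$B = -31$ ($B = -17 - 14 = -31$)
$O{\left(N \right)} = 2 N$
$L{\left(z \right)} = - \frac{1}{15}$ ($L{\left(z \right)} = \frac{1}{16 - 31} = \frac{1}{-15} = - \frac{1}{15}$)
$L{\left(O{\left(5 \right)} \right)} \left(-576\right) + P{\left(-17 \right)} = \left(- \frac{1}{15}\right) \left(-576\right) - 17 = \frac{192}{5} - 17 = \frac{107}{5}$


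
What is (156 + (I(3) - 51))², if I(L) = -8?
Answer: 9409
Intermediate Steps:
(156 + (I(3) - 51))² = (156 + (-8 - 51))² = (156 - 59)² = 97² = 9409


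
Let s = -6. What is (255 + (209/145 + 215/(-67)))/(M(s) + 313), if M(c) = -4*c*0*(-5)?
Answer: 2460153/3040795 ≈ 0.80905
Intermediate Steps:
M(c) = 0 (M(c) = -4*0*(-5) = 0*(-5) = 0)
(255 + (209/145 + 215/(-67)))/(M(s) + 313) = (255 + (209/145 + 215/(-67)))/(0 + 313) = (255 + (209*(1/145) + 215*(-1/67)))/313 = (255 + (209/145 - 215/67))*(1/313) = (255 - 17172/9715)*(1/313) = (2460153/9715)*(1/313) = 2460153/3040795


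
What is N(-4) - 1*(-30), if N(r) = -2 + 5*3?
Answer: 43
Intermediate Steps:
N(r) = 13 (N(r) = -2 + 15 = 13)
N(-4) - 1*(-30) = 13 - 1*(-30) = 13 + 30 = 43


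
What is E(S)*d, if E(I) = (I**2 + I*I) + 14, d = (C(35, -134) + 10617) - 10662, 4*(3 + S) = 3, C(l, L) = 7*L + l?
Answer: -45741/2 ≈ -22871.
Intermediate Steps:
C(l, L) = l + 7*L
S = -9/4 (S = -3 + (1/4)*3 = -3 + 3/4 = -9/4 ≈ -2.2500)
d = -948 (d = ((35 + 7*(-134)) + 10617) - 10662 = ((35 - 938) + 10617) - 10662 = (-903 + 10617) - 10662 = 9714 - 10662 = -948)
E(I) = 14 + 2*I**2 (E(I) = (I**2 + I**2) + 14 = 2*I**2 + 14 = 14 + 2*I**2)
E(S)*d = (14 + 2*(-9/4)**2)*(-948) = (14 + 2*(81/16))*(-948) = (14 + 81/8)*(-948) = (193/8)*(-948) = -45741/2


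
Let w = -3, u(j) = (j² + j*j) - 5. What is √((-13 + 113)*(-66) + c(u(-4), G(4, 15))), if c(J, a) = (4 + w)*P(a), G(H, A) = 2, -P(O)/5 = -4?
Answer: 2*I*√1645 ≈ 81.117*I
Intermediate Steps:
P(O) = 20 (P(O) = -5*(-4) = 20)
u(j) = -5 + 2*j² (u(j) = (j² + j²) - 5 = 2*j² - 5 = -5 + 2*j²)
c(J, a) = 20 (c(J, a) = (4 - 3)*20 = 1*20 = 20)
√((-13 + 113)*(-66) + c(u(-4), G(4, 15))) = √((-13 + 113)*(-66) + 20) = √(100*(-66) + 20) = √(-6600 + 20) = √(-6580) = 2*I*√1645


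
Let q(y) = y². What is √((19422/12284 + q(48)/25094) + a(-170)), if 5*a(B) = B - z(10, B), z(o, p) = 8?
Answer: I*√731189651169110/4642390 ≈ 5.8247*I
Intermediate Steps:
a(B) = -8/5 + B/5 (a(B) = (B - 1*8)/5 = (B - 8)/5 = (-8 + B)/5 = -8/5 + B/5)
√((19422/12284 + q(48)/25094) + a(-170)) = √((19422/12284 + 48²/25094) + (-8/5 + (⅕)*(-170))) = √((19422*(1/12284) + 2304*(1/25094)) + (-8/5 - 34)) = √((117/74 + 1152/12547) - 178/5) = √(1553247/928478 - 178/5) = √(-157502849/4642390) = I*√731189651169110/4642390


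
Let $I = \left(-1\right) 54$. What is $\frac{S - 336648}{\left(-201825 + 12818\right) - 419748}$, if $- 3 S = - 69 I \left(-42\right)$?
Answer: $\frac{284484}{608755} \approx 0.46732$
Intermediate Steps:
$I = -54$
$S = 52164$ ($S = - \frac{\left(-69\right) \left(-54\right) \left(-42\right)}{3} = - \frac{3726 \left(-42\right)}{3} = \left(- \frac{1}{3}\right) \left(-156492\right) = 52164$)
$\frac{S - 336648}{\left(-201825 + 12818\right) - 419748} = \frac{52164 - 336648}{\left(-201825 + 12818\right) - 419748} = \frac{52164 - 336648}{-189007 - 419748} = - \frac{284484}{-608755} = \left(-284484\right) \left(- \frac{1}{608755}\right) = \frac{284484}{608755}$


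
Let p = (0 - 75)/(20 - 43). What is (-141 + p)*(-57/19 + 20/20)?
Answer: 6336/23 ≈ 275.48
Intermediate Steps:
p = 75/23 (p = -75/(-23) = -75*(-1/23) = 75/23 ≈ 3.2609)
(-141 + p)*(-57/19 + 20/20) = (-141 + 75/23)*(-57/19 + 20/20) = -3168*(-57*1/19 + 20*(1/20))/23 = -3168*(-3 + 1)/23 = -3168/23*(-2) = 6336/23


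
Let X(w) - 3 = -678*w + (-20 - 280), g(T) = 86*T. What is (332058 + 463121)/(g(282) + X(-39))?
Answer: 795179/50397 ≈ 15.778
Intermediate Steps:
X(w) = -297 - 678*w (X(w) = 3 + (-678*w + (-20 - 280)) = 3 + (-678*w - 300) = 3 + (-300 - 678*w) = -297 - 678*w)
(332058 + 463121)/(g(282) + X(-39)) = (332058 + 463121)/(86*282 + (-297 - 678*(-39))) = 795179/(24252 + (-297 + 26442)) = 795179/(24252 + 26145) = 795179/50397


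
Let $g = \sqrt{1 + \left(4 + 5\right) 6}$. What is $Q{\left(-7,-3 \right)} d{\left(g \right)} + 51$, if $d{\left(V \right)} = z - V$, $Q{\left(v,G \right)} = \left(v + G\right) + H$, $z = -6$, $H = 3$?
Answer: $93 + 7 \sqrt{55} \approx 144.91$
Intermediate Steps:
$Q{\left(v,G \right)} = 3 + G + v$ ($Q{\left(v,G \right)} = \left(v + G\right) + 3 = \left(G + v\right) + 3 = 3 + G + v$)
$g = \sqrt{55}$ ($g = \sqrt{1 + 9 \cdot 6} = \sqrt{1 + 54} = \sqrt{55} \approx 7.4162$)
$d{\left(V \right)} = -6 - V$
$Q{\left(-7,-3 \right)} d{\left(g \right)} + 51 = \left(3 - 3 - 7\right) \left(-6 - \sqrt{55}\right) + 51 = - 7 \left(-6 - \sqrt{55}\right) + 51 = \left(42 + 7 \sqrt{55}\right) + 51 = 93 + 7 \sqrt{55}$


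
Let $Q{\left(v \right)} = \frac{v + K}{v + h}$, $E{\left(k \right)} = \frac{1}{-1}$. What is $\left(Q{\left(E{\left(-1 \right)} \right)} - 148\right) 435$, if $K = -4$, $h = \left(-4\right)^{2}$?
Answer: $-64525$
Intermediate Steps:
$h = 16$
$E{\left(k \right)} = -1$
$Q{\left(v \right)} = \frac{-4 + v}{16 + v}$ ($Q{\left(v \right)} = \frac{v - 4}{v + 16} = \frac{-4 + v}{16 + v}$)
$\left(Q{\left(E{\left(-1 \right)} \right)} - 148\right) 435 = \left(\frac{-4 - 1}{16 - 1} - 148\right) 435 = \left(\frac{1}{15} \left(-5\right) - 148\right) 435 = \left(- \frac{1}{3} - 148\right) 435 = \left(- \frac{445}{3}\right) 435 = -64525$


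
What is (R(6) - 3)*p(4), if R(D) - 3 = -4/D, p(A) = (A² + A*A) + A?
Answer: -24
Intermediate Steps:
p(A) = A + 2*A² (p(A) = (A² + A²) + A = 2*A² + A = A + 2*A²)
R(D) = 3 - 4/D
(R(6) - 3)*p(4) = ((3 - 4/6) - 3)*(4*(1 + 2*4)) = ((3 - 4*⅙) - 3)*(4*(1 + 8)) = ((3 - ⅔) - 3)*(4*9) = (7/3 - 3)*36 = -⅔*36 = -24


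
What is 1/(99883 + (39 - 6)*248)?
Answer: 1/108067 ≈ 9.2535e-6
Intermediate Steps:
1/(99883 + (39 - 6)*248) = 1/(99883 + 33*248) = 1/(99883 + 8184) = 1/108067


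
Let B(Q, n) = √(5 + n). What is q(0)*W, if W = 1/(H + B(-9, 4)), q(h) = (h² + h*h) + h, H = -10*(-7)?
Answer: 0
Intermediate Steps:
H = 70
q(h) = h + 2*h² (q(h) = (h² + h²) + h = 2*h² + h = h + 2*h²)
W = 1/73 (W = 1/(70 + √(5 + 4)) = 1/(70 + √9) = 1/(70 + 3) = 1/73 ≈ 0.013699)
q(0)*W = (0*(1 + 2*0))*(1/73) = (0*(1 + 0))*(1/73) = (0*1)*(1/73) = 0*(1/73) = 0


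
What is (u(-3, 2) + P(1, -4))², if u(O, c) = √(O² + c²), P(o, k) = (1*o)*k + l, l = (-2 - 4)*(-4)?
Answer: (20 + √13)² ≈ 557.22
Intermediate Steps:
l = 24 (l = -6*(-4) = 24)
P(o, k) = 24 + k*o (P(o, k) = (1*o)*k + 24 = o*k + 24 = k*o + 24 = 24 + k*o)
(u(-3, 2) + P(1, -4))² = (√((-3)² + 2²) + (24 - 4*1))² = (√(9 + 4) + (24 - 4))² = (√13 + 20)² = (20 + √13)²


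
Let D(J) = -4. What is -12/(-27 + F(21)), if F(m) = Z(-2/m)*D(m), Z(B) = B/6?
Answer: 756/1697 ≈ 0.44549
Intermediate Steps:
Z(B) = B/6 (Z(B) = B*(1/6) = B/6)
F(m) = 4/(3*m) (F(m) = ((-2/m)/6)*(-4) = -1/(3*m)*(-4) = 4/(3*m))
-12/(-27 + F(21)) = -12/(-27 + (4/3)/21) = -12/(-27 + (4/3)*(1/21)) = -12/(-27 + 4/63) = -12/(-1697/63) = -63/1697*(-12) = 756/1697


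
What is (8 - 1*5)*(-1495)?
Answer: -4485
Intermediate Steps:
(8 - 1*5)*(-1495) = (8 - 5)*(-1495) = 3*(-1495) = -4485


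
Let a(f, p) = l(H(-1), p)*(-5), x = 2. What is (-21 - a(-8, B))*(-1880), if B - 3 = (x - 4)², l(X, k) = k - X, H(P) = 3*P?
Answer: -54520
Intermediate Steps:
B = 7 (B = 3 + (2 - 4)² = 3 + (-2)² = 3 + 4 = 7)
a(f, p) = -15 - 5*p (a(f, p) = (p - 3*(-1))*(-5) = (p - 1*(-3))*(-5) = (p + 3)*(-5) = (3 + p)*(-5) = -15 - 5*p)
(-21 - a(-8, B))*(-1880) = (-21 - (-15 - 5*7))*(-1880) = (-21 - (-15 - 35))*(-1880) = (-21 - 1*(-50))*(-1880) = (-21 + 50)*(-1880) = 29*(-1880) = -54520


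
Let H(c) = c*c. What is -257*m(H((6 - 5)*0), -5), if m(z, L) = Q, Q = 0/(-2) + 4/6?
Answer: -514/3 ≈ -171.33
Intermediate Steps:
H(c) = c²
Q = ⅔ (Q = 0*(-½) + 4*(⅙) = 0 + ⅔ = ⅔ ≈ 0.66667)
m(z, L) = ⅔
-257*m(H((6 - 5)*0), -5) = -257*⅔ = -514/3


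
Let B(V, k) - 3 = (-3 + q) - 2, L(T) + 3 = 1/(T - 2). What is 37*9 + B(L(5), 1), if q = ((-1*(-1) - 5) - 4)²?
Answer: 395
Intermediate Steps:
L(T) = -3 + 1/(-2 + T) (L(T) = -3 + 1/(T - 2) = -3 + 1/(-2 + T))
q = 64 (q = ((1 - 5) - 4)² = (-4 - 4)² = (-8)² = 64)
B(V, k) = 62 (B(V, k) = 3 + ((-3 + 64) - 2) = 3 + (61 - 2) = 3 + 59 = 62)
37*9 + B(L(5), 1) = 37*9 + 62 = 333 + 62 = 395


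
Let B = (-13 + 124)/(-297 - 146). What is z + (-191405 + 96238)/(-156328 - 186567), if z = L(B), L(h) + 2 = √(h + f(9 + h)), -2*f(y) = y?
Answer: -590623/342895 + I*√907707/443 ≈ -1.7225 + 2.1506*I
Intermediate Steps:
f(y) = -y/2
B = -111/443 (B = 111/(-443) = 111*(-1/443) = -111/443 ≈ -0.25056)
L(h) = -2 + √(-9/2 + h/2) (L(h) = -2 + √(h - (9 + h)/2) = -2 + √(h + (-9/2 - h/2)) = -2 + √(-9/2 + h/2))
z = -2 + I*√907707/443 (z = -2 + √(-18 + 2*(-111/443))/2 = -2 + √(-18 - 222/443)/2 = -2 + √(-8196/443)/2 = -2 + (2*I*√907707/443)/2 = -2 + I*√907707/443 ≈ -2.0 + 2.1506*I)
z + (-191405 + 96238)/(-156328 - 186567) = (-2 + I*√907707/443) + (-191405 + 96238)/(-156328 - 186567) = (-2 + I*√907707/443) - 95167/(-342895) = (-2 + I*√907707/443) - 95167*(-1/342895) = (-2 + I*√907707/443) + 95167/342895 = -590623/342895 + I*√907707/443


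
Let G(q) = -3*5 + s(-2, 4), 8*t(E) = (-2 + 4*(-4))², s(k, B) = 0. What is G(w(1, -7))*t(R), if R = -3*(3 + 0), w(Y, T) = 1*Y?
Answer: -1215/2 ≈ -607.50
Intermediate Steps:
w(Y, T) = Y
R = -9 (R = -3*3 = -9)
t(E) = 81/2 (t(E) = (-2 + 4*(-4))²/8 = (-2 - 16)²/8 = (⅛)*(-18)² = (⅛)*324 = 81/2)
G(q) = -15 (G(q) = -3*5 + 0 = -15 + 0 = -15)
G(w(1, -7))*t(R) = -15*81/2 = -1215/2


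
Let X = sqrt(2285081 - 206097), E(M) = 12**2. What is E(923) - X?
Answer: 144 - 2*sqrt(519746) ≈ -1297.9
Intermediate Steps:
E(M) = 144
X = 2*sqrt(519746) (X = sqrt(2078984) = 2*sqrt(519746) ≈ 1441.9)
E(923) - X = 144 - 2*sqrt(519746)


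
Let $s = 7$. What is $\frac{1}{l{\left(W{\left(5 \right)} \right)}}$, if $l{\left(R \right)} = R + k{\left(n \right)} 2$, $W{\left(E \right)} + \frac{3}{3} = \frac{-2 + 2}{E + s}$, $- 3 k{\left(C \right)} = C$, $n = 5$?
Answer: $- \frac{3}{13} \approx -0.23077$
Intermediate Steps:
$k{\left(C \right)} = - \frac{C}{3}$
$W{\left(E \right)} = -1$ ($W{\left(E \right)} = -1 + \frac{-2 + 2}{E + 7} = -1 + \frac{0}{7 + E} = -1 + 0 = -1$)
$l{\left(R \right)} = - \frac{10}{3} + R$ ($l{\left(R \right)} = R + \left(- \frac{1}{3}\right) 5 \cdot 2 = R - \frac{10}{3} = - \frac{10}{3} + R$)
$\frac{1}{l{\left(W{\left(5 \right)} \right)}} = \frac{1}{- \frac{10}{3} - 1} = \frac{1}{- \frac{13}{3}} = - \frac{3}{13}$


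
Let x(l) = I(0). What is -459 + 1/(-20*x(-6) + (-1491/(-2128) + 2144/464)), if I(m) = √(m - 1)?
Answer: -15279499948763/33289571969 + 1554437120*I/33289571969 ≈ -458.99 + 0.046694*I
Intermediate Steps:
I(m) = √(-1 + m)
x(l) = I (x(l) = √(-1 + 0) = √(-1) = I)
-459 + 1/(-20*x(-6) + (-1491/(-2128) + 2144/464)) = -459 + 1/(-20*I + (-1491/(-2128) + 2144/464)) = -459 + 1/(-20*I + (-1491*(-1/2128) + 2144*(1/464))) = -459 + 1/(-20*I + (213/304 + 134/29)) = -459 + 1/(-20*I + 46913/8816) = -459 + 1/(46913/8816 - 20*I) = -459 + 77721856*(46913/8816 + 20*I)/33289571969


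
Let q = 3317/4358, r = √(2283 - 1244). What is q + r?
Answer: 3317/4358 + √1039 ≈ 32.995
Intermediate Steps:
r = √1039 ≈ 32.234
q = 3317/4358 (q = 3317*(1/4358) = 3317/4358 ≈ 0.76113)
q + r = 3317/4358 + √1039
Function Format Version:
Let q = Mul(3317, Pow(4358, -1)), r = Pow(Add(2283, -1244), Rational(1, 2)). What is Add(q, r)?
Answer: Add(Rational(3317, 4358), Pow(1039, Rational(1, 2))) ≈ 32.995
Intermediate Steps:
r = Pow(1039, Rational(1, 2)) ≈ 32.234
q = Rational(3317, 4358) (q = Mul(3317, Rational(1, 4358)) = Rational(3317, 4358) ≈ 0.76113)
Add(q, r) = Add(Rational(3317, 4358), Pow(1039, Rational(1, 2)))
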